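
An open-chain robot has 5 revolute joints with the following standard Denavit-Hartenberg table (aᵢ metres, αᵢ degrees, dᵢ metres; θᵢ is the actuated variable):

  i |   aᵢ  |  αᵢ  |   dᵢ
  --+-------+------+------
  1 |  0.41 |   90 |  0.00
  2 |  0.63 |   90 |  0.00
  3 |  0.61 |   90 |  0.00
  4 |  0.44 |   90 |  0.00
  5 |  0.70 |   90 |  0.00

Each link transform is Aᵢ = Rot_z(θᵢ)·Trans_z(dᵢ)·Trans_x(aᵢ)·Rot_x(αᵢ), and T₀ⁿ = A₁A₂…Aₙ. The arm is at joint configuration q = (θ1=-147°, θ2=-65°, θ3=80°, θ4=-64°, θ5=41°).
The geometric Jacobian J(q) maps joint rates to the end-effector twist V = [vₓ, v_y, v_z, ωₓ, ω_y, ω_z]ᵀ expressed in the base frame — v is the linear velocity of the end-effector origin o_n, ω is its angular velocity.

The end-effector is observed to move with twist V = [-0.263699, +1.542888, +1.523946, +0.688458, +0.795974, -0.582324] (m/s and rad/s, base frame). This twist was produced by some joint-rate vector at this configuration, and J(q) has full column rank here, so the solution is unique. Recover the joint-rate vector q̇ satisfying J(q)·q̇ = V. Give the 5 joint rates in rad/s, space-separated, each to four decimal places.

-0.8330 0.5660 0.9970 -0.5970 0.4260

o_n = [-1.9641, -0.1558, -0.7759]
J₁: ẑ×o_n = [0.1558, -1.9641, 0.0000], ω = ẑ
J2: z=[-0.5446, 0.8387, 0.0000] o=[-0.3439, -0.2233, 0.0000] → [-0.6507, -0.4226, 1.3221, -0.5446, 0.8387, 0.0000]
J3: z=[0.7601, 0.4936, -0.4226] o=[-0.5672, -0.3683, -0.5710] → [-0.0113, 0.7461, 0.8510, 0.7601, 0.4936, -0.4226]
J4: z=[-0.2545, -0.3723, -0.8925] o=[-0.9319, 0.1111, -0.6670] → [-0.1977, 0.8935, -0.3164, -0.2545, -0.3723, -0.8925]
J5: z=[0.2042, -0.9228, 0.3267] o=[-1.3478, 0.0675, -0.5302] → [0.2997, -0.1512, -0.6143, 0.2042, -0.9228, 0.3267]
q̇ = J⁺·V = [-0.8330, 0.5660, 0.9970, -0.5970, 0.4260]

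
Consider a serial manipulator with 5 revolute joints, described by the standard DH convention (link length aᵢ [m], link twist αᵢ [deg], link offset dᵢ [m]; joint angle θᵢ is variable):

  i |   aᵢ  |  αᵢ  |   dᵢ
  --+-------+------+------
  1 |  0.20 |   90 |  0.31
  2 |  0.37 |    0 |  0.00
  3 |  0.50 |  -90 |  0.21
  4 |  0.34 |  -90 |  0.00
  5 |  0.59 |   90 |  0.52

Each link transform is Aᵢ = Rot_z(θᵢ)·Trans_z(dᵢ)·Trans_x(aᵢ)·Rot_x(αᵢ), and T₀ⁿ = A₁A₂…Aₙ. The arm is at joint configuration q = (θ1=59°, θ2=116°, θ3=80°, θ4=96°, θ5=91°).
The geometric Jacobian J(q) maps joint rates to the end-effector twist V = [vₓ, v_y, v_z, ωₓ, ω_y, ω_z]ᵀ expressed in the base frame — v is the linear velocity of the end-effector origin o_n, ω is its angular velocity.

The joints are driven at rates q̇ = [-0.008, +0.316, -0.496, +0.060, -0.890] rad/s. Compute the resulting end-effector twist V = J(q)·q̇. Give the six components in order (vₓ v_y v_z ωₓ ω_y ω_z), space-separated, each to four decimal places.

-0.3857 0.3088 -0.0025 -0.6637 -0.5745 -0.3096

o_n = [-0.0932, -0.0317, 1.2238]
J₁: ẑ×o_n = [0.0317, -0.0932, 0.0000], ω = ẑ
J2: z=[0.8572, -0.5150, 0.0000] o=[0.1030, 0.1714, 0.3100] → [-0.4707, -0.7833, -0.2752, 0.8572, -0.5150, 0.0000]
J3: z=[0.8572, -0.5150, 0.0000] o=[0.0195, 0.0324, 0.6426] → [-0.2994, -0.4983, -0.1130, 0.8572, -0.5150, 0.0000]
J4: z=[0.1420, 0.2363, -0.9613] o=[-0.0481, -0.4877, 0.5047] → [0.6083, -0.0587, 0.0754, 0.1420, 0.2363, -0.9613]
J5: z=[0.5820, 0.7656, 0.2741] o=[-0.3203, -0.2843, 0.5145] → [0.4738, -0.3505, -0.0269, 0.5820, 0.7656, 0.2741]
V = J·q̇ = [-0.3857, 0.3088, -0.0025, -0.6637, -0.5745, -0.3096]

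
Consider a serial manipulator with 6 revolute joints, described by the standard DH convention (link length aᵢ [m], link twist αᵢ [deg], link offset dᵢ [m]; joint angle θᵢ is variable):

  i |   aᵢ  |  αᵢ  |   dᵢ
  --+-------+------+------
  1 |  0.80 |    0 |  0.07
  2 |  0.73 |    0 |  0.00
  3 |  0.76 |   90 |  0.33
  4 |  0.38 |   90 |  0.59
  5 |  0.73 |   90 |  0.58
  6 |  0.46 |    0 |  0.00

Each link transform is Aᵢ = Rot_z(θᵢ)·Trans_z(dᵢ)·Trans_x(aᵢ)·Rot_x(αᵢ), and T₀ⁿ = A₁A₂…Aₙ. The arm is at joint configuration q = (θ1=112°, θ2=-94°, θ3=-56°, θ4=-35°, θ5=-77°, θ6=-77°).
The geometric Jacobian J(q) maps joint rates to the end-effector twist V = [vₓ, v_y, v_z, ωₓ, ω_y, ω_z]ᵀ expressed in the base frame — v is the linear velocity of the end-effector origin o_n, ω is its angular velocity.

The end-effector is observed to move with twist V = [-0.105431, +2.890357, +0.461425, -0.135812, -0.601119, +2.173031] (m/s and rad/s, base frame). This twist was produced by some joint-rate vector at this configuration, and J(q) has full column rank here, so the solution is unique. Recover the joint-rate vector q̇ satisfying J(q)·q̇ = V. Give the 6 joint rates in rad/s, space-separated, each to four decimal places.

o_n = [1.4370, 0.4348, -0.0335]
J₁: ẑ×o_n = [-0.4348, 1.4370, 0.0000], ω = ẑ
J2: z=[0.0000, 0.0000, 1.0000] o=[-0.2997, 0.7417, 0.0700] → [0.3069, 1.7367, -0.0000, 0.0000, 0.0000, 1.0000]
J3: z=[0.0000, 0.0000, 1.0000] o=[0.3946, 0.9673, 0.0700] → [0.5325, 1.0424, -0.0000, 0.0000, 0.0000, 1.0000]
J4: z=[-0.6157, -0.7880, 0.0000] o=[0.9935, 0.4994, 0.4000] → [0.3416, -0.2669, 0.3893, -0.6157, -0.7880, 0.0000]
J5: z=[-0.4520, 0.3531, -0.8192] o=[0.8755, -0.1571, 0.1820] → [0.4088, -0.5573, -0.4658, -0.4520, 0.3531, -0.8192]
J6: z=[-0.4905, 0.6687, 0.5589] o=[1.1573, 0.5254, -0.3873] → [0.2872, 0.3298, -0.1426, -0.4905, 0.6687, 0.5589]
q̇ = J⁺·V = [0.8340, 0.8910, -0.0160, 0.5690, -0.5310, 0.0520]

0.8340 0.8910 -0.0160 0.5690 -0.5310 0.0520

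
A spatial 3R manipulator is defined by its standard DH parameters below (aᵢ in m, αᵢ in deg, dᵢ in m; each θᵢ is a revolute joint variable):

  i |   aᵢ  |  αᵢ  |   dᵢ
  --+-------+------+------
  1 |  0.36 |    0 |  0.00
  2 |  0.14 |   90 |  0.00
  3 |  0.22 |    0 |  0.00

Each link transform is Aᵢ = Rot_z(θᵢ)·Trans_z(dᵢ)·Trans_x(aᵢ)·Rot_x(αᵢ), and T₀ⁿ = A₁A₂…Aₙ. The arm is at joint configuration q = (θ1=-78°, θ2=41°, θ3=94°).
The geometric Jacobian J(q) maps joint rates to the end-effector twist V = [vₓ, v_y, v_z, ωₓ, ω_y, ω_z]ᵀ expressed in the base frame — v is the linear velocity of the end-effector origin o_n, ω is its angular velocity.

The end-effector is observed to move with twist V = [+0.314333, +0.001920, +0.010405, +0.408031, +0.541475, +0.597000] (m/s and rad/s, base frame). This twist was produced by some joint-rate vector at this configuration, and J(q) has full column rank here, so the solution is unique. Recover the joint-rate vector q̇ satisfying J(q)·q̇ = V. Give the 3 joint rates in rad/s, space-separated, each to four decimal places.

o_n = [0.1744, -0.4272, 0.2195]
J₁: ẑ×o_n = [0.4272, 0.1744, -0.0000], ω = ẑ
J2: z=[0.0000, 0.0000, 1.0000] o=[0.0748, -0.3521, 0.0000] → [0.0750, 0.0996, -0.0000, 0.0000, 0.0000, 1.0000]
J3: z=[-0.6018, -0.7986, 0.0000] o=[0.1867, -0.4364, 0.0000] → [-0.1753, 0.1321, -0.0153, -0.6018, -0.7986, 0.0000]
q̇ = J⁺·V = [0.4280, 0.1690, -0.6780]

0.4280 0.1690 -0.6780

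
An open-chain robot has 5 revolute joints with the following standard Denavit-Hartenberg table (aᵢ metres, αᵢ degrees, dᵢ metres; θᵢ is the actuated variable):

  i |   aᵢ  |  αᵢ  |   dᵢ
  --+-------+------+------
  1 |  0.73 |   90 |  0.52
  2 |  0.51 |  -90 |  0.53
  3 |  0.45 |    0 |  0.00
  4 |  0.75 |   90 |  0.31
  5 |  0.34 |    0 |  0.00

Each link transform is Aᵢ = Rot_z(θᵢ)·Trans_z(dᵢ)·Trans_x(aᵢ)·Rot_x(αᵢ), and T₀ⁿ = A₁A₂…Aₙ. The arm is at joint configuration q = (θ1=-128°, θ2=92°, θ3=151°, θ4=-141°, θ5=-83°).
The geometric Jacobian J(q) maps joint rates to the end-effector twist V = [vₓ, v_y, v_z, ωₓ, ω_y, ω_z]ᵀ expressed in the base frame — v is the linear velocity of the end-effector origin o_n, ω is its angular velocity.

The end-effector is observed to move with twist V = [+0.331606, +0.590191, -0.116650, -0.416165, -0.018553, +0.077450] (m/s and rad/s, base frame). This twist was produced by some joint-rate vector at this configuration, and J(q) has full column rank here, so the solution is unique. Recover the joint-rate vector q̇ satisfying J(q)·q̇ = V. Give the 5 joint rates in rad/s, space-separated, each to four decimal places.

o_n = [-0.5845, -0.4649, 1.4162]
J₁: ẑ×o_n = [0.4649, -0.5845, 0.0000], ω = ẑ
J2: z=[-0.7880, 0.6157, 0.0000] o=[-0.4494, -0.5752, 0.5200] → [0.5518, 0.7063, -0.0038, -0.7880, 0.6157, 0.0000]
J3: z=[0.6153, 0.7875, -0.0349] o=[-0.8561, -0.2349, 1.0297] → [0.2964, -0.2473, -0.3554, 0.6153, 0.7875, -0.0349]
J4: z=[0.6153, 0.7875, -0.0349] o=[-0.6927, -0.3801, 0.6364] → [0.6112, -0.4836, -0.1373, 0.6153, 0.7875, -0.0349]
J5: z=[-0.7723, 0.6111, 0.1735] o=[-0.3834, -0.1958, 1.3637] → [0.0788, 0.0057, 0.3307, -0.7723, 0.6111, 0.1735]
q̇ = J⁺·V = [0.1540, 0.8040, -0.0610, -0.2070, -0.4950]

0.1540 0.8040 -0.0610 -0.2070 -0.4950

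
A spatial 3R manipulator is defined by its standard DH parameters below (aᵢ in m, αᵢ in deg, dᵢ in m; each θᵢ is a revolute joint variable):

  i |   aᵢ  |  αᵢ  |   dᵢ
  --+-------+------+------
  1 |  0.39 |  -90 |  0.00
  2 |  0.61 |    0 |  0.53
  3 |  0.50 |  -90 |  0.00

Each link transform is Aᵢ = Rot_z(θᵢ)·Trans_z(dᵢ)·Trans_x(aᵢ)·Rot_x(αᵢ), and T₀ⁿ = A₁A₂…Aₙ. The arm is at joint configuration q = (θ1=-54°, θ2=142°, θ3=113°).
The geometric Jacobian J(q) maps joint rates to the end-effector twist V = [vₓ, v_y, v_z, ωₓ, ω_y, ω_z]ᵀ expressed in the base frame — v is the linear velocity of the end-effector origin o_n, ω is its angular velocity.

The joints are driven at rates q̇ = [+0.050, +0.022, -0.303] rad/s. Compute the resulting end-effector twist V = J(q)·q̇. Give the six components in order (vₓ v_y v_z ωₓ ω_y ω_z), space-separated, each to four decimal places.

-0.1091 0.1314 -0.0258 -0.2273 -0.1652 0.0500

o_n = [0.2994, 0.4896, 0.1074]
J₁: ẑ×o_n = [-0.4896, 0.2994, 0.0000], ω = ẑ
J2: z=[0.8090, 0.5878, 0.0000] o=[0.2292, -0.3155, 0.0000] → [0.0631, -0.0869, 0.6101, 0.8090, 0.5878, 0.0000]
J3: z=[0.8090, 0.5878, 0.0000] o=[0.3755, 0.3849, -0.3756] → [0.2839, -0.3907, 0.1294, 0.8090, 0.5878, 0.0000]
V = J·q̇ = [-0.1091, 0.1314, -0.0258, -0.2273, -0.1652, 0.0500]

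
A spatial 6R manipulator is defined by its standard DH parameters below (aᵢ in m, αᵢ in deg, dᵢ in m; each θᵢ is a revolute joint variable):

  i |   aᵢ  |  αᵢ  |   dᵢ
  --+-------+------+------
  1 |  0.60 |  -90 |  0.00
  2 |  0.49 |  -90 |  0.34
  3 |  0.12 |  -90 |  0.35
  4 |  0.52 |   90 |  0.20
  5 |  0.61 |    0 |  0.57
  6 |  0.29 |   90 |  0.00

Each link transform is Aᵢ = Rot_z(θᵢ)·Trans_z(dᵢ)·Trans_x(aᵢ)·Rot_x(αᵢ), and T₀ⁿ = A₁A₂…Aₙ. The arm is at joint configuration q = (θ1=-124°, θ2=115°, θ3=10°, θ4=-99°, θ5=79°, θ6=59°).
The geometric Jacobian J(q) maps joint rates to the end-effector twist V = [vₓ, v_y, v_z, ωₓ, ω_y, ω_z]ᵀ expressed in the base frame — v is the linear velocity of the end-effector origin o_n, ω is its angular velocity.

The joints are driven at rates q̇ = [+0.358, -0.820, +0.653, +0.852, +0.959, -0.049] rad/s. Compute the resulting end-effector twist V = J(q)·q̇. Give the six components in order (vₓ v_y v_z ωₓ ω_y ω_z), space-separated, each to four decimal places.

0.3471 -0.3390 -0.3663 -1.2314 0.8622 1.5101

o_n = [-0.4915, 0.2538, 0.4522]
J₁: ẑ×o_n = [-0.2538, -0.4915, 0.0000], ω = ẑ
J2: z=[0.8290, -0.5592, 0.0000] o=[-0.3355, -0.4974, 0.0000] → [-0.2529, -0.3749, 0.5356, 0.8290, -0.5592, 0.0000]
J3: z=[0.5068, 0.7514, 0.4226] o=[0.0622, -0.5159, -0.4441] → [0.3482, -0.6882, 0.8061, 0.5068, 0.7514, 0.4226]
J4: z=[-0.8575, 0.4899, 0.1574] o=[0.2502, -0.1998, -0.4033] → [0.3477, 0.6168, -0.0257, -0.8575, 0.4899, 0.1574]
J5: z=[-0.1670, -0.5542, 0.8154] o=[0.3318, 0.2481, -0.0821] → [-0.3009, -0.5821, -0.4572, -0.1670, -0.5542, 0.8154]
J6: z=[-0.1670, -0.5542, 0.8154] o=[-0.2202, 0.3038, 0.5417] → [0.0904, -0.2362, -0.1420, -0.1670, -0.5542, 0.8154]
V = J·q̇ = [0.3471, -0.3390, -0.3663, -1.2314, 0.8622, 1.5101]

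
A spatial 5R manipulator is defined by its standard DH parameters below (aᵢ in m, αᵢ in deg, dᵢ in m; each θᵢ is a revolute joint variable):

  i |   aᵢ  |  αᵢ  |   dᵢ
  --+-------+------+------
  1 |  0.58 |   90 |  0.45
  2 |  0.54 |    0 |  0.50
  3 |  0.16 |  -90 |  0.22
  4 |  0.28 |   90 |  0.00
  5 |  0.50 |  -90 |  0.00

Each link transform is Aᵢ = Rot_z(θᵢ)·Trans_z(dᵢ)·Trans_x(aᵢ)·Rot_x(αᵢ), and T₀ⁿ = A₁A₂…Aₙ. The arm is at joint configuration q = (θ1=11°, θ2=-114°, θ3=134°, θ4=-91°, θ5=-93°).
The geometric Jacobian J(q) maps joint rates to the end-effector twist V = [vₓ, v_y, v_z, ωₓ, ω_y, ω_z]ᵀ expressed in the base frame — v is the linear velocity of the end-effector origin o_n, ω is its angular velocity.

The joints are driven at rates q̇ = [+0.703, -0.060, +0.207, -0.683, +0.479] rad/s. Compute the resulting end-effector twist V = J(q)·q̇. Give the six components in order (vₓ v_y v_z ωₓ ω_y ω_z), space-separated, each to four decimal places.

0.4976 0.3413 -0.0127 -0.1860 -0.1774 -0.1026

o_n = [0.8507, -0.8267, -0.4593]
J₁: ẑ×o_n = [0.8267, 0.8507, -0.0000], ω = ẑ
J2: z=[0.1908, -0.9816, 0.0000] o=[0.5693, 0.1107, 0.4500] → [0.8926, 0.1735, 0.0973, 0.1908, -0.9816, 0.0000]
J3: z=[0.1908, -0.9816, 0.0000] o=[0.4491, -0.4221, -0.0433] → [0.4084, 0.0794, 0.3170, 0.1908, -0.9816, 0.0000]
J4: z=[-0.3357, -0.0653, 0.9397] o=[0.6387, -0.6093, 0.0114] → [0.2350, 0.0412, 0.0868, -0.3357, -0.0653, 0.9397]
J5: z=[-0.9256, -0.1621, -0.3420] o=[0.6876, -0.8850, 0.0097] → [0.0960, -0.4899, -0.0276, -0.9256, -0.1621, -0.3420]
V = J·q̇ = [0.4976, 0.3413, -0.0127, -0.1860, -0.1774, -0.1026]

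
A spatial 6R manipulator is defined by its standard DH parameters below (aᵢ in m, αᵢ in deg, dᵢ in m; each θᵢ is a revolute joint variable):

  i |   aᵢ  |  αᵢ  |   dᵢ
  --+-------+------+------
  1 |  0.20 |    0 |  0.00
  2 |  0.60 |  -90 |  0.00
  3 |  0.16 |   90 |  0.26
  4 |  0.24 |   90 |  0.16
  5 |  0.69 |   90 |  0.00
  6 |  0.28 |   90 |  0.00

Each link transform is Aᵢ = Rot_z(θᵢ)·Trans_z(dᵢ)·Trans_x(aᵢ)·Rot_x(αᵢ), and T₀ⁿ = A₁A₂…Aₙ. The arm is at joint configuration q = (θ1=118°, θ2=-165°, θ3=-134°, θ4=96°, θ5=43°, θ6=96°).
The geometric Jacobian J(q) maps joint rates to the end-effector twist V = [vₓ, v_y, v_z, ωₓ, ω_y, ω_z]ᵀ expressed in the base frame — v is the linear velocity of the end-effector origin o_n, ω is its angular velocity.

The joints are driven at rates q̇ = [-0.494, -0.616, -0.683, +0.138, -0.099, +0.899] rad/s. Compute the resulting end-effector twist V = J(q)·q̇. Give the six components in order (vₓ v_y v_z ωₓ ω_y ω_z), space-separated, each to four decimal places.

1.0796 -1.0362 -0.4023 0.2707 -0.4129 -0.8661

o_n = [0.5820, 0.9303, -0.1642]
J₁: ẑ×o_n = [-0.9303, 0.5820, 0.0000], ω = ẑ
J2: z=[0.0000, 0.0000, 1.0000] o=[-0.0939, 0.1766, 0.0000] → [-0.7537, 0.6759, 0.0000, 0.0000, 0.0000, 1.0000]
J3: z=[0.7314, 0.6820, 0.0000] o=[0.3153, -0.2622, 0.0000] → [-0.1120, 0.1201, 0.6903, 0.7314, 0.6820, 0.0000]
J4: z=[-0.4906, 0.5261, -0.6947] o=[0.4297, -0.0036, 0.1151] → [0.5018, -0.2429, -0.5383, -0.4906, 0.5261, -0.6947]
J5: z=[-0.3947, 0.5765, 0.7154] o=[0.5376, 0.2306, -0.0141] → [-0.5871, -0.0275, -0.3018, -0.3947, 0.5765, 0.7154]
J6: z=[0.8886, 0.0416, 0.4568] o=[0.6988, 0.7936, -0.3789] → [-0.0535, -0.2441, 0.1263, 0.8886, 0.0416, 0.4568]
V = J·q̇ = [1.0796, -1.0362, -0.4023, 0.2707, -0.4129, -0.8661]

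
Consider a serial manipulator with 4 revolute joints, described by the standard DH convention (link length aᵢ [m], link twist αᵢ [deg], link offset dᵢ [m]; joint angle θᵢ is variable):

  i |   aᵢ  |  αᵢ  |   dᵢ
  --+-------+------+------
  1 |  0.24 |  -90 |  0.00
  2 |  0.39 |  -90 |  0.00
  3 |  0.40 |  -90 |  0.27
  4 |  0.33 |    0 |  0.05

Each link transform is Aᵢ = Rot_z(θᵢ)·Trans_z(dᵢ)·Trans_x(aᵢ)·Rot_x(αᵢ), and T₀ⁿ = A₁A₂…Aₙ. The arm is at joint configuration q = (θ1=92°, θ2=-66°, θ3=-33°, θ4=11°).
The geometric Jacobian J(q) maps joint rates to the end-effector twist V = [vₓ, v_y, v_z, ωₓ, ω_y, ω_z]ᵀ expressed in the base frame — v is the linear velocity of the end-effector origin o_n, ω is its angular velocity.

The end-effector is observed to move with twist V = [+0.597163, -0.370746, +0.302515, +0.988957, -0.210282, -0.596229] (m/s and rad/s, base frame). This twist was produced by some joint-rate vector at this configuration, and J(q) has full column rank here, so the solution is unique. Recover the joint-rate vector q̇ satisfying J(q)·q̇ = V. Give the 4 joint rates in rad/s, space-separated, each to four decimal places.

o_n = [-0.3817, 0.8330, 0.8516]
J₁: ẑ×o_n = [-0.8330, -0.3817, 0.0000], ω = ẑ
J2: z=[-0.9994, -0.0349, 0.0000] o=[-0.0084, 0.2399, 0.0000] → [-0.0297, 0.8511, -0.6058, -0.9994, -0.0349, 0.0000]
J3: z=[-0.0319, 0.9130, -0.4067] o=[-0.0139, 0.3984, 0.3563] → [0.6290, 0.1654, 0.3219, -0.0319, 0.9130, -0.4067]
J4: z=[0.8304, 0.2507, 0.4976] o=[-0.2450, 0.7737, 0.5529] → [0.0454, -0.3160, 0.0835, 0.8304, 0.2507, 0.4976]
q̇ = J⁺·V = [-0.9490, -0.6380, -0.3670, 0.4090]

-0.9490 -0.6380 -0.3670 0.4090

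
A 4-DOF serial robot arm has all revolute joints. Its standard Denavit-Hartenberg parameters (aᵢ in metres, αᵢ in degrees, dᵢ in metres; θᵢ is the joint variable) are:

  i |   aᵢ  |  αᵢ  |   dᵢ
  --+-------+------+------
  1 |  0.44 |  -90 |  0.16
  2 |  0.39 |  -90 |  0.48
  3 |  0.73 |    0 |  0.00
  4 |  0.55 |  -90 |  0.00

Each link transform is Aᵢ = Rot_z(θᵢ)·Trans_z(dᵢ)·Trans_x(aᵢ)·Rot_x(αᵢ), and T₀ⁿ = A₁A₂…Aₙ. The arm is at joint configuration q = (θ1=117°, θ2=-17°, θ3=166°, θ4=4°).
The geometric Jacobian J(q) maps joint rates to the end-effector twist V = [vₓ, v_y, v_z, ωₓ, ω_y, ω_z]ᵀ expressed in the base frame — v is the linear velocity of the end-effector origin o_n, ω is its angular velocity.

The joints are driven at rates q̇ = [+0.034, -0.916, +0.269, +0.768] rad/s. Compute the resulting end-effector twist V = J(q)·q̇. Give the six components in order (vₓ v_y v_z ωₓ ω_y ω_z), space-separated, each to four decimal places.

-0.6964 -0.2616 -0.7961 0.6785 0.6860 -0.9577

o_n = [-0.0116, -0.4351, -0.0914]
J₁: ẑ×o_n = [0.4351, -0.0116, 0.0000], ω = ẑ
J2: z=[-0.8910, -0.4540, 0.0000] o=[-0.1998, 0.3920, 0.1600] → [0.1141, -0.2240, 0.8224, -0.8910, -0.4540, 0.0000]
J3: z=[-0.1327, 0.2605, -0.9563] o=[-0.7968, 0.5064, 0.2740] → [-0.9956, -0.7993, -0.0796, -0.1327, 0.2605, -0.9563]
J4: z=[-0.1327, 0.2605, -0.9563] o=[-0.3319, -0.0169, 0.0669] → [-0.4411, -0.3273, -0.0279, -0.1327, 0.2605, -0.9563]
V = J·q̇ = [-0.6964, -0.2616, -0.7961, 0.6785, 0.6860, -0.9577]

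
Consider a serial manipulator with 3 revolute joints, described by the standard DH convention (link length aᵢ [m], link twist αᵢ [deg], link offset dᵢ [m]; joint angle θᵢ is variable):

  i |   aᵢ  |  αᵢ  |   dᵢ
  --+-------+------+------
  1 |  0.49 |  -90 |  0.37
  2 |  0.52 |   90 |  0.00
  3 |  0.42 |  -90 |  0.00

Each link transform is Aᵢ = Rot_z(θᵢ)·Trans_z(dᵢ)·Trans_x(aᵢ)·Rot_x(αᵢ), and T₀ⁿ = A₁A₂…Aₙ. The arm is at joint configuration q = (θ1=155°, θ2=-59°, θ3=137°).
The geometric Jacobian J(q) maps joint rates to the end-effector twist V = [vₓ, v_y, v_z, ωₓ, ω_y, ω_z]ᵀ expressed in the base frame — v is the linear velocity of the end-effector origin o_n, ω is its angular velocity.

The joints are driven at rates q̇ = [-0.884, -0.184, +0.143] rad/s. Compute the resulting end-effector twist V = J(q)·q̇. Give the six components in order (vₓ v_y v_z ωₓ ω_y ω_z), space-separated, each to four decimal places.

0.0626 0.6041 -0.0149 0.1889 0.1150 -0.8103

o_n = [-0.6645, -0.0062, 0.5524]
J₁: ẑ×o_n = [0.0062, -0.6645, 0.0000], ω = ẑ
J2: z=[-0.4226, -0.9063, 0.0000] o=[-0.4441, 0.2071, 0.3700] → [-0.1653, 0.0771, -0.1096, -0.4226, -0.9063, 0.0000]
J3: z=[0.7769, -0.3623, 0.5150] o=[-0.6868, 0.3203, 0.8157] → [0.2635, 0.2160, -0.2455, 0.7769, -0.3623, 0.5150]
V = J·q̇ = [0.0626, 0.6041, -0.0149, 0.1889, 0.1150, -0.8103]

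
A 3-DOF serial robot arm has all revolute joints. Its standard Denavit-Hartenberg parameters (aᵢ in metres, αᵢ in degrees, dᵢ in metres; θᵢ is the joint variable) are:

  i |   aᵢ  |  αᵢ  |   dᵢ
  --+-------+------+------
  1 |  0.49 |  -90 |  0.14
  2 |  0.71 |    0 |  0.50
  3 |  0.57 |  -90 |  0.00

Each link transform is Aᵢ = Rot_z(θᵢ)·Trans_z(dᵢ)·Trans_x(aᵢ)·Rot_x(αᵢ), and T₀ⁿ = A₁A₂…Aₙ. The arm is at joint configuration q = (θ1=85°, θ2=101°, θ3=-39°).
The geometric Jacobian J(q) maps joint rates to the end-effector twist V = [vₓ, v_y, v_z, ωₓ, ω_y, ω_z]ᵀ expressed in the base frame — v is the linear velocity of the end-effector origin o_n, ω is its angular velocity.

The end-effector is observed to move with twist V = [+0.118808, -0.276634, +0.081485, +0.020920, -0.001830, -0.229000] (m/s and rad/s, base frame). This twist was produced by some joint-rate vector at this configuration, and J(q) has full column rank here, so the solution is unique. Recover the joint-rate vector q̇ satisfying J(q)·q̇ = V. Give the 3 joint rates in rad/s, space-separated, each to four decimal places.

o_n = [-0.4439, 0.6633, -1.0602]
J₁: ẑ×o_n = [-0.6633, -0.4439, 0.0000], ω = ẑ
J2: z=[-0.9962, 0.0872, 0.0000] o=[0.0427, 0.4881, 0.1400] → [-0.1046, -1.1957, -0.1321, -0.9962, 0.0872, 0.0000]
J3: z=[-0.9962, 0.0872, 0.0000] o=[-0.4672, 0.3968, -0.5570] → [-0.0439, -0.5014, -0.2676, -0.9962, 0.0872, 0.0000]
q̇ = J⁺·V = [-0.2290, 0.5600, -0.5810]

-0.2290 0.5600 -0.5810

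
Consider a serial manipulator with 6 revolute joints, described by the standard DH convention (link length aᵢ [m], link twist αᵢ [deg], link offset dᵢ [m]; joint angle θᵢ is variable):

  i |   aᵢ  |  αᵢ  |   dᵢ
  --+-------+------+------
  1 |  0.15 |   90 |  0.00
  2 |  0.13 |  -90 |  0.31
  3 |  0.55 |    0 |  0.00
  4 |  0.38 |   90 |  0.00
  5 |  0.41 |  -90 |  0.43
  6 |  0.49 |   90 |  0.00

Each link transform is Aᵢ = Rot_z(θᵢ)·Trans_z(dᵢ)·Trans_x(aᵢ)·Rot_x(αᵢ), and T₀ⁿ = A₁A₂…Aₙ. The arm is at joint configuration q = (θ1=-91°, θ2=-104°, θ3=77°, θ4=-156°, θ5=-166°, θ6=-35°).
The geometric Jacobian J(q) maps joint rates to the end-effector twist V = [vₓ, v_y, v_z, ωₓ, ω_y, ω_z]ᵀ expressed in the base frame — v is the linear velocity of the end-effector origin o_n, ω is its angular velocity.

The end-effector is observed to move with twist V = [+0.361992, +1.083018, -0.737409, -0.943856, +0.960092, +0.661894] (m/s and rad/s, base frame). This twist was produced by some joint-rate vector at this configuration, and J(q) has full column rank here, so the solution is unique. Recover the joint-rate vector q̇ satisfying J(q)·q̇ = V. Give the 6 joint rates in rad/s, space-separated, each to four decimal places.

o_n = [0.4885, -0.0944, 0.5540]
J₁: ẑ×o_n = [0.0944, 0.4885, -0.0000], ω = ẑ
J2: z=[-0.9998, 0.0175, 0.0000] o=[-0.0026, -0.1500, 0.0000] → [0.0097, 0.5539, -0.0642, -0.9998, 0.0175, 0.0000]
J3: z=[-0.0169, -0.9701, -0.2419] o=[-0.3120, -0.1131, -0.1261] → [-0.6553, -0.1821, 0.7763, -0.0169, -0.9701, -0.2419]
J4: z=[-0.0169, -0.9701, -0.2419] o=[0.2243, -0.0925, -0.2462] → [-0.7767, -0.0503, 0.2563, -0.0169, -0.9701, -0.2419]
J5: z=[-0.1949, -0.2341, 0.9525] o=[-0.1483, -0.0685, -0.3165] → [-0.1792, 0.7762, 0.1541, -0.1949, -0.2341, 0.9525]
J6: z=[-0.2208, 0.9566, 0.1899] o=[0.1597, -0.0981, 0.1907] → [0.3468, 0.1427, -0.3154, -0.2208, 0.9566, 0.1899]
q̇ = J⁺·V = [-0.4950, 0.6400, -0.9520, 0.3340, 0.9390, 0.5950]

-0.4950 0.6400 -0.9520 0.3340 0.9390 0.5950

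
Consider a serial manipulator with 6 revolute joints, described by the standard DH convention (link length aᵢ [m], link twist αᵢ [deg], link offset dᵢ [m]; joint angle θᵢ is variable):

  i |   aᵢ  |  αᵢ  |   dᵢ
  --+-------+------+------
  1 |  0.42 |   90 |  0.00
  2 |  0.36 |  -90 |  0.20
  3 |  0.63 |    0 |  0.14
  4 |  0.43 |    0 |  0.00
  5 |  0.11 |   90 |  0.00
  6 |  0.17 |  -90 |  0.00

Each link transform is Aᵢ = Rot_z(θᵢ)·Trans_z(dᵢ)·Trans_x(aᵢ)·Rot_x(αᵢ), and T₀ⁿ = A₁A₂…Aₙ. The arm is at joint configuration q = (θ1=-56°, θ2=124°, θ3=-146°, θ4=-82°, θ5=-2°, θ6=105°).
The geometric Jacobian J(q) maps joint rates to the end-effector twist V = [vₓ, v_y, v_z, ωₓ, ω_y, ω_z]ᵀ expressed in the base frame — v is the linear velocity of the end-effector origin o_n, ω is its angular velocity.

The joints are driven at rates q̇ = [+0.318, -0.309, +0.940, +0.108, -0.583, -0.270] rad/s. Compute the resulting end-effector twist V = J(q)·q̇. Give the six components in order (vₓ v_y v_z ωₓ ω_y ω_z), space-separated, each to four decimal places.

o_n = [0.0968, -0.4693, -0.5784]
J₁: ẑ×o_n = [0.4693, 0.0968, -0.0000], ω = ẑ
J2: z=[-0.8290, -0.5592, 0.0000] o=[0.2349, -0.3482, 0.0000] → [0.3234, -0.4795, 0.0232, -0.8290, -0.5592, 0.0000]
J3: z=[-0.4636, 0.6873, -0.5592] o=[-0.0435, -0.2931, 0.2985] → [-0.7011, -0.4849, -0.0148, -0.4636, 0.6873, -0.5592]
J4: z=[-0.4636, 0.6873, -0.5592] o=[-0.2372, -0.6360, -0.2128] → [-0.1580, -0.3562, -0.3068, -0.4636, 0.6873, -0.5592]
J5: z=[-0.4636, 0.6873, -0.5592] o=[0.1177, -0.5907, -0.4514] → [-0.0194, -0.0472, -0.0419, -0.4636, 0.6873, -0.5592]
J6: z=[0.2934, 0.7146, 0.6351] o=[0.2097, -0.5764, -0.5100] → [-0.1169, -0.0516, 0.1121, 0.2934, 0.7146, 0.6351]
V = J·q̇ = [-0.5840, -0.2739, -0.0600, -0.0386, 0.2995, -0.1135]

-0.5840 -0.2739 -0.0600 -0.0386 0.2995 -0.1135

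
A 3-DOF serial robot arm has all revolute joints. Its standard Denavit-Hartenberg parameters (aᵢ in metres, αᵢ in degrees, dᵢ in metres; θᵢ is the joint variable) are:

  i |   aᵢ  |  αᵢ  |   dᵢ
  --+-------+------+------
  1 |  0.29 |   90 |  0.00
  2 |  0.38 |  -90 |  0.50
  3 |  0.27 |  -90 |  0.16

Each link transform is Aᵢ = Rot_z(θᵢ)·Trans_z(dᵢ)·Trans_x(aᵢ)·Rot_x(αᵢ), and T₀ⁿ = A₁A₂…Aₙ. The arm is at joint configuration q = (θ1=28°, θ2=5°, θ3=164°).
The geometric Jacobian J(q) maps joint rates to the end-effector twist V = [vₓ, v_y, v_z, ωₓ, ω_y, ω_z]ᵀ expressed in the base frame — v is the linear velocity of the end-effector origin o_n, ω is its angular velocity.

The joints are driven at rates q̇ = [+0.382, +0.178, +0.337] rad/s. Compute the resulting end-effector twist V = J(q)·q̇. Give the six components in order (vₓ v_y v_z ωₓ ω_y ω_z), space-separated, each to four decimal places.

0.0648 0.1068 0.0167 0.0576 -0.1710 0.7177

o_n = [0.5495, -0.1898, 0.1699]
J₁: ẑ×o_n = [0.1898, 0.5495, -0.0000], ω = ẑ
J2: z=[0.4695, -0.8829, 0.0000] o=[0.2561, 0.1361, 0.0000] → [-0.1500, -0.0798, 0.1061, 0.4695, -0.8829, 0.0000]
J3: z=[-0.0770, -0.0409, 0.9962] o=[0.8250, -0.1276, 0.0331] → [0.0564, -0.2640, -0.0065, -0.0770, -0.0409, 0.9962]
V = J·q̇ = [0.0648, 0.1068, 0.0167, 0.0576, -0.1710, 0.7177]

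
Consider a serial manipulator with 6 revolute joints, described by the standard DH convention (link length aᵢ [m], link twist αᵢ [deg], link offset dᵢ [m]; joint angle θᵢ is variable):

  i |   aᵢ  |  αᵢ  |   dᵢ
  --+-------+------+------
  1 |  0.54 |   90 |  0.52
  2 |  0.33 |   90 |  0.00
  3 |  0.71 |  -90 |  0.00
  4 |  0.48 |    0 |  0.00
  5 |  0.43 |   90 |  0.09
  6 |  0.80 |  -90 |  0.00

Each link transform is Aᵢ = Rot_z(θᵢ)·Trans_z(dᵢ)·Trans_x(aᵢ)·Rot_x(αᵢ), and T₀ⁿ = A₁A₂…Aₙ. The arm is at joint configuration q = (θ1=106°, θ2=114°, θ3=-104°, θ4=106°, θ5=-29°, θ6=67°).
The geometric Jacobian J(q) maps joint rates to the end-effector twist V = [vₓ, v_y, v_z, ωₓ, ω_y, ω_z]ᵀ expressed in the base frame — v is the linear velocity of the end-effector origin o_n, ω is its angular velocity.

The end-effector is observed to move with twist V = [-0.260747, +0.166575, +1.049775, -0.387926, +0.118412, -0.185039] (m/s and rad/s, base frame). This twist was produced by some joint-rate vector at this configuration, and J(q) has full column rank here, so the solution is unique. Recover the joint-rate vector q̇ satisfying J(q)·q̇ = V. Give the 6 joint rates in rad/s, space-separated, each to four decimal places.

o_n = [-0.6306, -1.1479, 0.9074]
J₁: ẑ×o_n = [1.1479, -0.6306, 0.0000], ω = ẑ
J2: z=[0.9613, 0.2756, 0.0000] o=[-0.1488, 0.5191, 0.5200] → [0.1068, -0.3724, -1.4696, 0.9613, 0.2756, 0.0000]
J3: z=[-0.2518, 0.8782, 0.4067] o=[-0.1118, 0.3901, 0.8215] → [0.7010, -0.1893, 0.8428, -0.2518, 0.8782, 0.4067]
J4: z=[-0.1238, -0.4460, 0.8864] o=[-0.7933, 0.2673, 0.6646] → [1.1461, 0.1743, 0.2478, -0.1238, -0.4460, 0.8864]
J5: z=[-0.1238, -0.4460, 0.8864] o=[-0.5502, -0.1150, 0.5061] → [0.7366, -0.0216, 0.0920, -0.1238, -0.4460, 0.8864]
J6: z=[-0.9919, 0.0291, -0.1238] o=[-0.5486, -0.5398, 0.3941] → [-0.0604, 0.5193, 0.6055, -0.9919, 0.0291, -0.1238]
q̇ = J⁺·V = [-0.2690, -0.6970, 0.3150, -0.1140, 0.0150, -0.3520]

-0.2690 -0.6970 0.3150 -0.1140 0.0150 -0.3520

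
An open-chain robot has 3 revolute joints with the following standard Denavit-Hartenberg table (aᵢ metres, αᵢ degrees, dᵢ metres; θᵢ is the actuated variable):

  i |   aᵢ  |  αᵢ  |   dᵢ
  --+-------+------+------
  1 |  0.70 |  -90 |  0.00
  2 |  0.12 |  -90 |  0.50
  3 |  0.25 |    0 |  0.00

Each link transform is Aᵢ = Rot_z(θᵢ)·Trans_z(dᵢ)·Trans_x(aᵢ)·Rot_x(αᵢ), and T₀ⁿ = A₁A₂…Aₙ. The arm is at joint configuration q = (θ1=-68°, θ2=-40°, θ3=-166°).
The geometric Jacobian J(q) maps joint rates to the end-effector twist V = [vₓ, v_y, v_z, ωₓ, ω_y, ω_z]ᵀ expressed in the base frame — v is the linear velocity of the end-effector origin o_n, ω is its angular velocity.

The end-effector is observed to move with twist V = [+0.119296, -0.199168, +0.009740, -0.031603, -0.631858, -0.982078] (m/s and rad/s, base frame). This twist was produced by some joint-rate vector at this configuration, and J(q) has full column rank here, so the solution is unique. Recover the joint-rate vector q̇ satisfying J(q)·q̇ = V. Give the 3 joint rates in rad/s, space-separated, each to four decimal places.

-0.2980 -0.2660 0.8930

o_n = [0.7467, -0.3520, -0.0788]
J₁: ẑ×o_n = [0.3520, 0.7467, -0.0000], ω = ẑ
J2: z=[0.9272, 0.3746, 0.0000] o=[0.2622, -0.6490, 0.0000] → [-0.0295, 0.0731, 0.0939, 0.9272, 0.3746, 0.0000]
J3: z=[0.2408, -0.5960, -0.7660] o=[0.7603, -0.5470, 0.0771] → [0.2423, 0.0479, 0.0389, 0.2408, -0.5960, -0.7660]
q̇ = J⁺·V = [-0.2980, -0.2660, 0.8930]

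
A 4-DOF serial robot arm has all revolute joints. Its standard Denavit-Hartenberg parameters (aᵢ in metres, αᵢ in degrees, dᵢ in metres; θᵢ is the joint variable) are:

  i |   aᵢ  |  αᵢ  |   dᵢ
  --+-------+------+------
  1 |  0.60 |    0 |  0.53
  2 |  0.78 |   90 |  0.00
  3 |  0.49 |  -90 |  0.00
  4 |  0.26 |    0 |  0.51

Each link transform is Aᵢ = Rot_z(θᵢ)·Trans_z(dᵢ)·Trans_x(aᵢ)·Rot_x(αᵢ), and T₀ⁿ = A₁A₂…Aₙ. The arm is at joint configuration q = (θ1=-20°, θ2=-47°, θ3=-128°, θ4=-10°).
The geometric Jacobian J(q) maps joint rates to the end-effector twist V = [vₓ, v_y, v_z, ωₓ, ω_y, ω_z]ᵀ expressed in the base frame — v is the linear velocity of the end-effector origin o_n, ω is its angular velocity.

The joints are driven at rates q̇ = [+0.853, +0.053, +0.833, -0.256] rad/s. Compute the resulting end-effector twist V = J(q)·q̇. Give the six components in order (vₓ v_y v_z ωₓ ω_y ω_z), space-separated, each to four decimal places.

o_n = [0.8046, -0.8880, -0.3719]
J₁: ẑ×o_n = [0.8880, 0.8046, -0.0000], ω = ẑ
J2: z=[0.0000, 0.0000, 1.0000] o=[0.5638, -0.2052, 0.5300] → [0.6828, 0.2408, -0.0000, 0.0000, 0.0000, 1.0000]
J3: z=[-0.9205, -0.3907, 0.0000] o=[0.8686, -0.9232, 0.5300] → [0.3524, -0.8302, -0.0574, -0.9205, -0.3907, 0.0000]
J4: z=[0.3079, -0.7254, -0.6157] o=[0.7507, -0.6455, 0.1439] → [0.2248, 0.1256, -0.0356, 0.3079, -0.7254, -0.6157]
V = J·q̇ = [1.0296, -0.0246, -0.0387, -0.8456, -0.1398, 1.0636]

1.0296 -0.0246 -0.0387 -0.8456 -0.1398 1.0636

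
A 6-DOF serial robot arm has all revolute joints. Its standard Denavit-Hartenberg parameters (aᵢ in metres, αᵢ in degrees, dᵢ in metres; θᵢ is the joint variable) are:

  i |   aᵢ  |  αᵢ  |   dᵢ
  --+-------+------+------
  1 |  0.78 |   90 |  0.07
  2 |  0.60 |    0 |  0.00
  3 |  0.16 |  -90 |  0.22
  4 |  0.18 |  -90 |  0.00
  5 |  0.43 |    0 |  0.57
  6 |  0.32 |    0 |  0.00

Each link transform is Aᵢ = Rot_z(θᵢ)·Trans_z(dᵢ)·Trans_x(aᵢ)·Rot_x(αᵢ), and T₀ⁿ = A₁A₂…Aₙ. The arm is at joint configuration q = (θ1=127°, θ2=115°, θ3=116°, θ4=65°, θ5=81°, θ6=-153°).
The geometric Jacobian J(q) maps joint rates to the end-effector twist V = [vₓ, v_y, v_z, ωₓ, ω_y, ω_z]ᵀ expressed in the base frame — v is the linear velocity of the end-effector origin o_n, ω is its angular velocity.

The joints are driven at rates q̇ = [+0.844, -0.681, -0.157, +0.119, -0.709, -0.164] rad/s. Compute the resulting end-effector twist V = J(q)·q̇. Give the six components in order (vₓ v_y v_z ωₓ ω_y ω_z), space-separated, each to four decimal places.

-0.6270 0.0592 0.0955 -0.1306 -0.6061 0.1542

o_n = [-0.6074, 0.2500, 0.8530]
J₁: ẑ×o_n = [-0.2500, -0.6074, 0.0000], ω = ẑ
J2: z=[0.7986, 0.6018, 0.0000] o=[-0.4694, 0.6229, 0.0700] → [0.4712, -0.6253, -0.2148, 0.7986, 0.6018, 0.0000]
J3: z=[0.7986, 0.6018, 0.0000] o=[-0.3168, 0.4204, 0.6138] → [0.1439, -0.1910, 0.0388, 0.7986, 0.6018, 0.0000]
J4: z=[-0.4677, 0.6207, -0.6293] o=[-0.0805, 0.4724, 0.4894] → [0.0857, 0.5016, 0.4310, -0.4677, 0.6207, -0.6293]
J5: z=[-0.6808, 0.2012, 0.7043] o=[-0.1820, 0.3360, 0.4303] → [0.1456, -0.0119, 0.1441, -0.6808, 0.2012, 0.7043]
J6: z=[-0.6808, 0.2012, 0.7043] o=[-0.4093, 0.1361, 1.0770] → [-0.1253, -0.2920, -0.0377, -0.6808, 0.2012, 0.7043]
V = J·q̇ = [-0.6270, 0.0592, 0.0955, -0.1306, -0.6061, 0.1542]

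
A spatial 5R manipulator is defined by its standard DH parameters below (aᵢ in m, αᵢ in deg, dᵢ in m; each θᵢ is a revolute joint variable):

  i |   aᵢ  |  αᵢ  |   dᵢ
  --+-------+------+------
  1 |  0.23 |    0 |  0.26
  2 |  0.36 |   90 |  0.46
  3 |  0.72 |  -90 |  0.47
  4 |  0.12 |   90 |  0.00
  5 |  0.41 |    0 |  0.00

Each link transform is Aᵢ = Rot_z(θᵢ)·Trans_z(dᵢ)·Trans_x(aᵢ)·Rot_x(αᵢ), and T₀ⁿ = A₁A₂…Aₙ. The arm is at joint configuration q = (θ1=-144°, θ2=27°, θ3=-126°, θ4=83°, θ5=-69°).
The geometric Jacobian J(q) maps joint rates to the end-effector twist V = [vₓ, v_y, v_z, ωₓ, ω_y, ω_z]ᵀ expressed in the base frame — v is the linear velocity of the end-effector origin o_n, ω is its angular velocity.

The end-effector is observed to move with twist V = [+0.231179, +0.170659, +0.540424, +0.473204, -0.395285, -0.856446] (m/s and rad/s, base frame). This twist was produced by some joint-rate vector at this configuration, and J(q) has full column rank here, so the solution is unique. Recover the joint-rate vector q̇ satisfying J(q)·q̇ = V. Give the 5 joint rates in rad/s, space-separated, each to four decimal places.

o_n = [-0.1908, 0.3072, 0.3362]
J₁: ẑ×o_n = [-0.3072, -0.1908, 0.0000], ω = ẑ
J2: z=[0.0000, 0.0000, 1.0000] o=[-0.1861, -0.1352, 0.2600] → [-0.4424, -0.0047, 0.0000, 0.0000, 0.0000, 1.0000]
J3: z=[-0.8910, 0.4540, 0.0000] o=[-0.3495, -0.4560, 0.7200] → [-0.1743, -0.3420, -0.7520, -0.8910, 0.4540, 0.0000]
J4: z=[-0.3673, -0.7208, -0.5878] o=[-0.5762, 0.1345, 0.1375] → [-0.0417, -0.1535, 0.2143, -0.3673, -0.7208, -0.5878]
J5: z=[0.1563, 0.5751, -0.8030] o=[-0.4661, 0.0881, 0.1257] → [0.2970, -0.2540, -0.1241, 0.1563, 0.5751, -0.8030]
q̇ = J⁺·V = [-0.6860, 0.4520, -0.6530, 0.4770, 0.4260]

-0.6860 0.4520 -0.6530 0.4770 0.4260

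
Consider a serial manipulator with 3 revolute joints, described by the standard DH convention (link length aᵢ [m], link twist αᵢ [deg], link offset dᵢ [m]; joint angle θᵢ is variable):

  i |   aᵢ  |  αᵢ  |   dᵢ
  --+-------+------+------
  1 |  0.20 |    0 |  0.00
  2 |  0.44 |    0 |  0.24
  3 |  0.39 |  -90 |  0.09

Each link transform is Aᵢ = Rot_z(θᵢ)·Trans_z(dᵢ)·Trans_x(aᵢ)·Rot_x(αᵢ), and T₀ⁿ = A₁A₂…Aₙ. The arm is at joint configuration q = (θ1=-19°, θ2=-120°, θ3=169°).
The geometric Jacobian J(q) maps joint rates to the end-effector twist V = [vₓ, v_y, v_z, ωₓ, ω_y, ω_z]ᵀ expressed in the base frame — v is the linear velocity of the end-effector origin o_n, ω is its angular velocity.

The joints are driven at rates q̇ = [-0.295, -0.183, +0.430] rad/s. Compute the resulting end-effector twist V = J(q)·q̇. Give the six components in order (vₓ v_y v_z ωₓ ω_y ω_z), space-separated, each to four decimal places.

o_n = [0.1948, -0.1588, 0.3300]
J₁: ẑ×o_n = [0.1588, 0.1948, -0.0000], ω = ẑ
J2: z=[0.0000, 0.0000, 1.0000] o=[0.1891, -0.0651, 0.0000] → [0.0937, 0.0057, -0.0000, 0.0000, 0.0000, 1.0000]
J3: z=[0.0000, 0.0000, 1.0000] o=[-0.1430, -0.3538, 0.2400] → [-0.1950, 0.3377, 0.0000, 0.0000, 0.0000, 1.0000]
V = J·q̇ = [-0.1478, 0.0867, 0.0000, 0.0000, 0.0000, -0.0480]

-0.1478 0.0867 0.0000 0.0000 0.0000 -0.0480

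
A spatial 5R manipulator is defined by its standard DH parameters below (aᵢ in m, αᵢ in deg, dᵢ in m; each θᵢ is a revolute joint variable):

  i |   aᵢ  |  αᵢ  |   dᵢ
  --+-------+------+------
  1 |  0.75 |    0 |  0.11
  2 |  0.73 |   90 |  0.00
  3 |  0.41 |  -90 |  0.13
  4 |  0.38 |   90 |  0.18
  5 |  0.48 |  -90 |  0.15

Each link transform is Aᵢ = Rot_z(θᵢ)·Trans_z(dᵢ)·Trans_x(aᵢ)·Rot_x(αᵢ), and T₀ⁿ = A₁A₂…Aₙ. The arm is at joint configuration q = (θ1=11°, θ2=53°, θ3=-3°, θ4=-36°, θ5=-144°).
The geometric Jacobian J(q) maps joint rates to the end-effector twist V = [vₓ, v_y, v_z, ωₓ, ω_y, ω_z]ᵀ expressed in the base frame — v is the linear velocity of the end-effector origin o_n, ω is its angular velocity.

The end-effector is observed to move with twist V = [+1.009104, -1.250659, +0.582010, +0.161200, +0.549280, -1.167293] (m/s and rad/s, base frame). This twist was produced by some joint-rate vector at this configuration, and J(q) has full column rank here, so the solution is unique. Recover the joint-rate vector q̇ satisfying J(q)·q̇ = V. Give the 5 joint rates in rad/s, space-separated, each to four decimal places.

-0.4300 -0.9150 0.6670 0.2070 -0.9430

o_n = [1.4133, 0.9692, -0.0085]
J₁: ẑ×o_n = [-0.9692, 1.4133, 0.0000], ω = ẑ
J2: z=[0.0000, 0.0000, 1.0000] o=[0.7362, 0.1431, 0.1100] → [-0.8261, 0.6771, 0.0000, 0.0000, 0.0000, 1.0000]
J3: z=[0.8988, -0.4384, 0.0000] o=[1.0562, 0.7992, 0.1100] → [0.0519, 0.1065, 0.3093, 0.8988, -0.4384, 0.0000]
J4: z=[0.0229, 0.0470, 0.9986] o=[1.3526, 1.1102, 0.0885] → [0.1363, 0.0629, -0.0061, 0.0229, 0.0470, 0.9986]
J5: z=[0.4698, -0.8822, 0.0308] o=[1.6920, 1.2967, 0.2522] → [0.2401, 0.1139, -0.3997, 0.4698, -0.8822, 0.0308]
q̇ = J⁺·V = [-0.4300, -0.9150, 0.6670, 0.2070, -0.9430]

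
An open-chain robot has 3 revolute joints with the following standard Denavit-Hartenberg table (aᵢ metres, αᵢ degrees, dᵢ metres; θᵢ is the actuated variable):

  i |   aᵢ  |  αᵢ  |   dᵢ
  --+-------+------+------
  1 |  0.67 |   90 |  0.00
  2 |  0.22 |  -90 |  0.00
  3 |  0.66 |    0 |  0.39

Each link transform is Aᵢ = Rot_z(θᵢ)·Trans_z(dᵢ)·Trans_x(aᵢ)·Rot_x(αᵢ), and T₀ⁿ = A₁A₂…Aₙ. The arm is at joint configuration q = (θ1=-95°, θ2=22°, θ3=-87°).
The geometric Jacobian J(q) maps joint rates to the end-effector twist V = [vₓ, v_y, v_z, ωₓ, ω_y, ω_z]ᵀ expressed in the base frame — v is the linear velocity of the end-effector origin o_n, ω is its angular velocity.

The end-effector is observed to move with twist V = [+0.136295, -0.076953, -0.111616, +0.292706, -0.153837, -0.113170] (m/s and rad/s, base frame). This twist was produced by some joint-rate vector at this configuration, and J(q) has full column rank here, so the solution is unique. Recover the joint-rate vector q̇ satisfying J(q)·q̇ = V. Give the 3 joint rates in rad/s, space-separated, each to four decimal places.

0.2030 -0.3050 -0.3410

o_n = [-0.7228, -0.6996, 0.4570]
J₁: ẑ×o_n = [0.6996, -0.7228, 0.0000], ω = ẑ
J2: z=[-0.9962, 0.0872, 0.0000] o=[-0.0584, -0.6675, 0.0000] → [0.0398, 0.4552, 0.0899, -0.9962, 0.0872, 0.0000]
J3: z=[0.0326, 0.3732, 0.9272] o=[-0.0762, -0.8707, 0.0824] → [-0.0189, -0.6118, 0.2469, 0.0326, 0.3732, 0.9272]
q̇ = J⁺·V = [0.2030, -0.3050, -0.3410]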